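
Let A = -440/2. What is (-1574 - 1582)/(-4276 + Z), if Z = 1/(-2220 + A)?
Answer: 7700640/10433441 ≈ 0.73807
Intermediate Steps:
A = -220 (A = -440*½ = -220)
Z = -1/2440 (Z = 1/(-2220 - 220) = 1/(-2440) = -1/2440 ≈ -0.00040984)
(-1574 - 1582)/(-4276 + Z) = (-1574 - 1582)/(-4276 - 1/2440) = -3156/(-10433441/2440) = -3156*(-2440/10433441) = 7700640/10433441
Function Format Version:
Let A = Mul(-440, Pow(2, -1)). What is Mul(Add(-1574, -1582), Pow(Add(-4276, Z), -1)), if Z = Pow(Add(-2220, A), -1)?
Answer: Rational(7700640, 10433441) ≈ 0.73807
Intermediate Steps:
A = -220 (A = Mul(-440, Rational(1, 2)) = -220)
Z = Rational(-1, 2440) (Z = Pow(Add(-2220, -220), -1) = Pow(-2440, -1) = Rational(-1, 2440) ≈ -0.00040984)
Mul(Add(-1574, -1582), Pow(Add(-4276, Z), -1)) = Mul(Add(-1574, -1582), Pow(Add(-4276, Rational(-1, 2440)), -1)) = Mul(-3156, Pow(Rational(-10433441, 2440), -1)) = Mul(-3156, Rational(-2440, 10433441)) = Rational(7700640, 10433441)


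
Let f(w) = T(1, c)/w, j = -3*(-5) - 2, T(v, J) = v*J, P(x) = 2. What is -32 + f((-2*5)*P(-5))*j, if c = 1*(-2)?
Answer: -307/10 ≈ -30.700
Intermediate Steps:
c = -2
T(v, J) = J*v
j = 13 (j = 15 - 2 = 13)
f(w) = -2/w (f(w) = (-2*1)/w = -2/w)
-32 + f((-2*5)*P(-5))*j = -32 - 2/(-2*5*2)*13 = -32 - 2/((-10*2))*13 = -32 - 2/(-20)*13 = -32 - 2*(-1/20)*13 = -32 + (⅒)*13 = -32 + 13/10 = -307/10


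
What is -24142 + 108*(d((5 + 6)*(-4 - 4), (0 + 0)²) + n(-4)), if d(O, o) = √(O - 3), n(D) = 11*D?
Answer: -28894 + 108*I*√91 ≈ -28894.0 + 1030.3*I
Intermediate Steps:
d(O, o) = √(-3 + O)
-24142 + 108*(d((5 + 6)*(-4 - 4), (0 + 0)²) + n(-4)) = -24142 + 108*(√(-3 + (5 + 6)*(-4 - 4)) + 11*(-4)) = -24142 + 108*(√(-3 + 11*(-8)) - 44) = -24142 + 108*(√(-3 - 88) - 44) = -24142 + 108*(√(-91) - 44) = -24142 + 108*(I*√91 - 44) = -24142 + 108*(-44 + I*√91) = -24142 + (-4752 + 108*I*√91) = -28894 + 108*I*√91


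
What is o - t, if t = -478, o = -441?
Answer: 37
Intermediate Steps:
o - t = -441 - 1*(-478) = -441 + 478 = 37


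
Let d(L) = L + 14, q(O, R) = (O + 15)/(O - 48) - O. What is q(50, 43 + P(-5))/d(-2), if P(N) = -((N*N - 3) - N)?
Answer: -35/24 ≈ -1.4583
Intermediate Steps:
P(N) = 3 + N - N² (P(N) = -((N² - 3) - N) = -((-3 + N²) - N) = -(-3 + N² - N) = 3 + N - N²)
q(O, R) = -O + (15 + O)/(-48 + O) (q(O, R) = (15 + O)/(-48 + O) - O = -O + (15 + O)/(-48 + O))
d(L) = 14 + L
q(50, 43 + P(-5))/d(-2) = ((15 - 1*50² + 49*50)/(-48 + 50))/(14 - 2) = ((15 - 1*2500 + 2450)/2)/12 = ((15 - 2500 + 2450)/2)*(1/12) = ((½)*(-35))*(1/12) = -35/2*1/12 = -35/24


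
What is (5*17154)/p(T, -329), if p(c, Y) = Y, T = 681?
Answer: -85770/329 ≈ -260.70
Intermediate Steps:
(5*17154)/p(T, -329) = (5*17154)/(-329) = 85770*(-1/329) = -85770/329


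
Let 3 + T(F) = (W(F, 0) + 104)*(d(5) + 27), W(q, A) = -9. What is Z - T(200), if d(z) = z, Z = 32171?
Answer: 29134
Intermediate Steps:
T(F) = 3037 (T(F) = -3 + (-9 + 104)*(5 + 27) = -3 + 95*32 = -3 + 3040 = 3037)
Z - T(200) = 32171 - 1*3037 = 32171 - 3037 = 29134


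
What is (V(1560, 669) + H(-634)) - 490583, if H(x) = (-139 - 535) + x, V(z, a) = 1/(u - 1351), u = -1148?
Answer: -1229235610/2499 ≈ -4.9189e+5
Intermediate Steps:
V(z, a) = -1/2499 (V(z, a) = 1/(-1148 - 1351) = 1/(-2499) = -1/2499)
H(x) = -674 + x
(V(1560, 669) + H(-634)) - 490583 = (-1/2499 + (-674 - 634)) - 490583 = (-1/2499 - 1308) - 490583 = -3268693/2499 - 490583 = -1229235610/2499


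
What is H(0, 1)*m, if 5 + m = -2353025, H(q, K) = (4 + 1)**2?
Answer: -58825750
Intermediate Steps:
H(q, K) = 25 (H(q, K) = 5**2 = 25)
m = -2353030 (m = -5 - 2353025 = -2353030)
H(0, 1)*m = 25*(-2353030) = -58825750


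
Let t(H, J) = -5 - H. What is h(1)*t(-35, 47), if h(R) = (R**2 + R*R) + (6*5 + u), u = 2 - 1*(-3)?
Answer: 1110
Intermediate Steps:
u = 5 (u = 2 + 3 = 5)
h(R) = 35 + 2*R**2 (h(R) = (R**2 + R*R) + (6*5 + 5) = (R**2 + R**2) + (30 + 5) = 2*R**2 + 35 = 35 + 2*R**2)
h(1)*t(-35, 47) = (35 + 2*1**2)*(-5 - 1*(-35)) = (35 + 2*1)*(-5 + 35) = (35 + 2)*30 = 37*30 = 1110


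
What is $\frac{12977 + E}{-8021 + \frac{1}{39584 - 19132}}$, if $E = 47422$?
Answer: $- \frac{1235280348}{164045491} \approx -7.5301$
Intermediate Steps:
$\frac{12977 + E}{-8021 + \frac{1}{39584 - 19132}} = \frac{12977 + 47422}{-8021 + \frac{1}{39584 - 19132}} = \frac{60399}{-8021 + \frac{1}{20452}} = \frac{60399}{- \frac{164045491}{20452}} = 60399 \left(- \frac{20452}{164045491}\right) = - \frac{1235280348}{164045491}$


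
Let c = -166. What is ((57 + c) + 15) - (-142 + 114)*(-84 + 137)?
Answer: 1390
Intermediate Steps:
((57 + c) + 15) - (-142 + 114)*(-84 + 137) = ((57 - 166) + 15) - (-142 + 114)*(-84 + 137) = (-109 + 15) - (-28)*53 = -94 - 1*(-1484) = -94 + 1484 = 1390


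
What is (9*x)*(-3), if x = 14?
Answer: -378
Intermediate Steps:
(9*x)*(-3) = (9*14)*(-3) = 126*(-3) = -378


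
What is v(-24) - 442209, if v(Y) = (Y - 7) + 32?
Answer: -442208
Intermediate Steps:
v(Y) = 25 + Y (v(Y) = (-7 + Y) + 32 = 25 + Y)
v(-24) - 442209 = (25 - 24) - 442209 = 1 - 442209 = -442208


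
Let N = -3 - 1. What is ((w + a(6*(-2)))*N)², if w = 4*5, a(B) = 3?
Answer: 8464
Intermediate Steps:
w = 20
N = -4
((w + a(6*(-2)))*N)² = ((20 + 3)*(-4))² = (23*(-4))² = (-92)² = 8464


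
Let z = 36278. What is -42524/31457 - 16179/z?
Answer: -2051628475/1141197046 ≈ -1.7978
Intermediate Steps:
-42524/31457 - 16179/z = -42524/31457 - 16179/36278 = -2051628475/1141197046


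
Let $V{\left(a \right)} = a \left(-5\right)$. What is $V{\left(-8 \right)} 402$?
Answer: $16080$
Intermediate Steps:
$V{\left(a \right)} = - 5 a$
$V{\left(-8 \right)} 402 = \left(-5\right) \left(-8\right) 402 = 40 \cdot 402 = 16080$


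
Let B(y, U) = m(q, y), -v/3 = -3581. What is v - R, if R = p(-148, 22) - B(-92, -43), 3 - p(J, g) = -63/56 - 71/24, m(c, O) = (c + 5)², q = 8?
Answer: 130859/12 ≈ 10905.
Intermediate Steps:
v = 10743 (v = -3*(-3581) = 10743)
m(c, O) = (5 + c)²
p(J, g) = 85/12 (p(J, g) = 3 - (-63/56 - 71/24) = 3 - (-63*1/56 - 71*1/24) = 3 - (-9/8 - 71/24) = 3 - 1*(-49/12) = 3 + 49/12 = 85/12)
B(y, U) = 169 (B(y, U) = (5 + 8)² = 13² = 169)
R = -1943/12 (R = 85/12 - 1*169 = 85/12 - 169 = -1943/12 ≈ -161.92)
v - R = 10743 - 1*(-1943/12) = 10743 + 1943/12 = 130859/12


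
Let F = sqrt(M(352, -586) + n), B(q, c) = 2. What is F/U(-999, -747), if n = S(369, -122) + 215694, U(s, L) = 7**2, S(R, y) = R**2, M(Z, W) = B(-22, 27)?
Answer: sqrt(351857)/49 ≈ 12.106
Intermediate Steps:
M(Z, W) = 2
U(s, L) = 49
n = 351855 (n = 369**2 + 215694 = 136161 + 215694 = 351855)
F = sqrt(351857) (F = sqrt(2 + 351855) = sqrt(351857) ≈ 593.18)
F/U(-999, -747) = sqrt(351857)/49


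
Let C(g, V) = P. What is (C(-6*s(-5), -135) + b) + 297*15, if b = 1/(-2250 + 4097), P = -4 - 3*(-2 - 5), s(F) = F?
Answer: 8259785/1847 ≈ 4472.0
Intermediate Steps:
P = 17 (P = -4 - 3*(-7) = -4 + 21 = 17)
b = 1/1847 ≈ 0.00054142
C(g, V) = 17
(C(-6*s(-5), -135) + b) + 297*15 = (17 + 1/1847) + 297*15 = 31400/1847 + 4455 = 8259785/1847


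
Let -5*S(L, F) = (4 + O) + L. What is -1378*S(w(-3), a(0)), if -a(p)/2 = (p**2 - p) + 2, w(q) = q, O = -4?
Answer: -4134/5 ≈ -826.80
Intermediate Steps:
a(p) = -4 - 2*p**2 + 2*p (a(p) = -2*((p**2 - p) + 2) = -2*(2 + p**2 - p) = -4 - 2*p**2 + 2*p)
S(L, F) = -L/5 (S(L, F) = -((4 - 4) + L)/5 = -(0 + L)/5 = -L/5)
-1378*S(w(-3), a(0)) = -(-1378)*(-3)/5 = -1378*3/5 = -4134/5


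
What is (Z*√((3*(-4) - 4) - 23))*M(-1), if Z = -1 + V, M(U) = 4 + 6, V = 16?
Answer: 150*I*√39 ≈ 936.75*I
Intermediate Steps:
M(U) = 10
Z = 15 (Z = -1 + 16 = 15)
(Z*√((3*(-4) - 4) - 23))*M(-1) = (15*√((3*(-4) - 4) - 23))*10 = (15*√((-12 - 4) - 23))*10 = (15*√(-16 - 23))*10 = (15*√(-39))*10 = (15*(I*√39))*10 = (15*I*√39)*10 = 150*I*√39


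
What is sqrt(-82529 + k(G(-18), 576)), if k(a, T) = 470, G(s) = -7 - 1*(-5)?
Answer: I*sqrt(82059) ≈ 286.46*I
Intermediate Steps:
G(s) = -2 (G(s) = -7 + 5 = -2)
sqrt(-82529 + k(G(-18), 576)) = sqrt(-82529 + 470) = sqrt(-82059) = I*sqrt(82059)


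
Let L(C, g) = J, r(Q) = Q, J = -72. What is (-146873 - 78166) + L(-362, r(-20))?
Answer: -225111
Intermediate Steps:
L(C, g) = -72
(-146873 - 78166) + L(-362, r(-20)) = (-146873 - 78166) - 72 = -225039 - 72 = -225111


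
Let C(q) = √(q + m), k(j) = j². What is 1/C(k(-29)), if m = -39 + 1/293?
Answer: √68851191/234987 ≈ 0.035311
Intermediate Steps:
m = -11426/293 (m = -39 + 1/293 = -11426/293 ≈ -38.997)
C(q) = √(-11426/293 + q) (C(q) = √(q - 11426/293) = √(-11426/293 + q))
1/C(k(-29)) = 1/(√(-3347818 + 85849*(-29)²)/293) = 1/(√(-3347818 + 85849*841)/293) = 1/(√(-3347818 + 72199009)/293) = 1/(√68851191/293) = √68851191/234987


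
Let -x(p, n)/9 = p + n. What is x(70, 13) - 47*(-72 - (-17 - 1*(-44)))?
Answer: 3906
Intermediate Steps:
x(p, n) = -9*n - 9*p (x(p, n) = -9*(p + n) = -9*(n + p) = -9*n - 9*p)
x(70, 13) - 47*(-72 - (-17 - 1*(-44))) = (-9*13 - 9*70) - 47*(-72 - (-17 - 1*(-44))) = (-117 - 630) - 47*(-72 - (-17 + 44)) = -747 - 47*(-72 - 1*27) = -747 - 47*(-72 - 27) = -747 - 47*(-99) = -747 + 4653 = 3906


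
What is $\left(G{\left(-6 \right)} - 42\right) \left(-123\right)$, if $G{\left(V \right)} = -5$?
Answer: $5781$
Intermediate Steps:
$\left(G{\left(-6 \right)} - 42\right) \left(-123\right) = \left(-5 - 42\right) \left(-123\right) = \left(-47\right) \left(-123\right) = 5781$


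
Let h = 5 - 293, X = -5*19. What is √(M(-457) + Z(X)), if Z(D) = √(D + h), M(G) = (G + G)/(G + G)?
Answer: √(1 + I*√383) ≈ 3.209 + 3.0493*I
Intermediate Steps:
X = -95
M(G) = 1 (M(G) = (2*G)/((2*G)) = (2*G)*(1/(2*G)) = 1)
h = -288
Z(D) = √(-288 + D) (Z(D) = √(D - 288) = √(-288 + D))
√(M(-457) + Z(X)) = √(1 + √(-288 - 95)) = √(1 + √(-383)) = √(1 + I*√383)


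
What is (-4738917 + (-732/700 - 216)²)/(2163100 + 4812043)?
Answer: -143686624836/213613754375 ≈ -0.67265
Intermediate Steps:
(-4738917 + (-732/700 - 216)²)/(2163100 + 4812043) = (-4738917 + (-732*1/700 - 216)²)/6975143 = (-4738917 + (-183/175 - 216)²)*(1/6975143) = (-4738917 + (-37983/175)²)*(1/6975143) = (-4738917 + 1442708289/30625)*(1/6975143) = -143686624836/30625*1/6975143 = -143686624836/213613754375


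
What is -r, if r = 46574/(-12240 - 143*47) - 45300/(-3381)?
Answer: -233822202/21369047 ≈ -10.942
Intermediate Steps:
r = 233822202/21369047 (r = 46574/(-12240 - 6721) - 45300*(-1/3381) = 46574/(-18961) + 15100/1127 = 46574*(-1/18961) + 15100/1127 = -46574/18961 + 15100/1127 = 233822202/21369047 ≈ 10.942)
-r = -1*233822202/21369047 = -233822202/21369047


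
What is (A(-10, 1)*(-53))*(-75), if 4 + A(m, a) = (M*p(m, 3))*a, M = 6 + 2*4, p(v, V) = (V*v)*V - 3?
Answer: -5191350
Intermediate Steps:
p(v, V) = -3 + v*V² (p(v, V) = v*V² - 3 = -3 + v*V²)
M = 14 (M = 6 + 8 = 14)
A(m, a) = -4 + a*(-42 + 126*m) (A(m, a) = -4 + (14*(-3 + m*3²))*a = -4 + (14*(-3 + m*9))*a = -4 + (14*(-3 + 9*m))*a = -4 + (-42 + 126*m)*a = -4 + a*(-42 + 126*m))
(A(-10, 1)*(-53))*(-75) = ((-4 - 42*1 + 126*1*(-10))*(-53))*(-75) = ((-4 - 42 - 1260)*(-53))*(-75) = -1306*(-53)*(-75) = 69218*(-75) = -5191350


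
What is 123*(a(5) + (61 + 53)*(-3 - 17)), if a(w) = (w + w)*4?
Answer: -275520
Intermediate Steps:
a(w) = 8*w (a(w) = (2*w)*4 = 8*w)
123*(a(5) + (61 + 53)*(-3 - 17)) = 123*(8*5 + (61 + 53)*(-3 - 17)) = 123*(40 + 114*(-20)) = 123*(40 - 2280) = 123*(-2240) = -275520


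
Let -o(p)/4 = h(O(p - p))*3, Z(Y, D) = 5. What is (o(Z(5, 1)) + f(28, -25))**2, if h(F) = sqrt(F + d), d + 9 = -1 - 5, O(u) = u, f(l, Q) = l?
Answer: -1376 - 672*I*sqrt(15) ≈ -1376.0 - 2602.6*I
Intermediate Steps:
d = -15 (d = -9 + (-1 - 5) = -9 - 6 = -15)
h(F) = sqrt(-15 + F) (h(F) = sqrt(F - 15) = sqrt(-15 + F))
o(p) = -12*I*sqrt(15) (o(p) = -4*sqrt(-15 + (p - p))*3 = -4*sqrt(-15 + 0)*3 = -4*sqrt(-15)*3 = -4*I*sqrt(15)*3 = -12*I*sqrt(15))
(o(Z(5, 1)) + f(28, -25))**2 = (-12*I*sqrt(15) + 28)**2 = (28 - 12*I*sqrt(15))**2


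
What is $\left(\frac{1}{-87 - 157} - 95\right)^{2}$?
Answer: $\frac{537358761}{59536} \approx 9025.8$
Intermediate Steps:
$\left(\frac{1}{-87 - 157} - 95\right)^{2} = \left(\frac{1}{-244} - 95\right)^{2} = \left(- \frac{1}{244} - 95\right)^{2} = \left(- \frac{23181}{244}\right)^{2} = \frac{537358761}{59536}$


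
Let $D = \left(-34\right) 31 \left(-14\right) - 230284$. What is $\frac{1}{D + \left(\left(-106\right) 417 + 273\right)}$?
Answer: $- \frac{1}{259457} \approx -3.8542 \cdot 10^{-6}$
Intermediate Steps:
$D = -215528$ ($D = \left(-1054\right) \left(-14\right) - 230284 = 14756 - 230284 = -215528$)
$\frac{1}{D + \left(\left(-106\right) 417 + 273\right)} = \frac{1}{-215528 + \left(\left(-106\right) 417 + 273\right)} = \frac{1}{-215528 + \left(-44202 + 273\right)} = \frac{1}{-215528 - 43929} = \frac{1}{-259457} = - \frac{1}{259457}$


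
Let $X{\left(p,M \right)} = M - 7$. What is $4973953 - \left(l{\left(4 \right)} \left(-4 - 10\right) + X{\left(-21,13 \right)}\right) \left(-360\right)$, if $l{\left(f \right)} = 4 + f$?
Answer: $4935793$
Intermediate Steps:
$X{\left(p,M \right)} = -7 + M$ ($X{\left(p,M \right)} = M - 7 = -7 + M$)
$4973953 - \left(l{\left(4 \right)} \left(-4 - 10\right) + X{\left(-21,13 \right)}\right) \left(-360\right) = 4973953 - \left(\left(4 + 4\right) \left(-4 - 10\right) + \left(-7 + 13\right)\right) \left(-360\right) = 4973953 - \left(8 \left(-14\right) + 6\right) \left(-360\right) = 4973953 - \left(-112 + 6\right) \left(-360\right) = 4973953 - \left(-106\right) \left(-360\right) = 4973953 - 38160 = 4935793$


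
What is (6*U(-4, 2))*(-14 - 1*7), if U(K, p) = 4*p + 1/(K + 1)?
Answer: -966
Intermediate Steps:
U(K, p) = 1/(1 + K) + 4*p (U(K, p) = 4*p + 1/(1 + K) = 1/(1 + K) + 4*p)
(6*U(-4, 2))*(-14 - 1*7) = (6*((1 + 4*2 + 4*(-4)*2)/(1 - 4)))*(-14 - 1*7) = (6*((1 + 8 - 32)/(-3)))*(-14 - 7) = (6*(-⅓*(-23)))*(-21) = (6*(23/3))*(-21) = 46*(-21) = -966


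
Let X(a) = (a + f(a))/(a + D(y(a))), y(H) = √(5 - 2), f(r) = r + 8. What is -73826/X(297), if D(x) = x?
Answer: -10963161/301 - 36913*√3/301 ≈ -36635.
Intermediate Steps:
f(r) = 8 + r
y(H) = √3
X(a) = (8 + 2*a)/(a + √3) (X(a) = (a + (8 + a))/(a + √3) = (8 + 2*a)/(a + √3))
-73826/X(297) = -73826*(297 + √3)/(2*(4 + 297)) = -(10963161/301 + 36913*√3/301) = -73826*(297/602 + √3/602) = -10963161/301 - 36913*√3/301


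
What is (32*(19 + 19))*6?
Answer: 7296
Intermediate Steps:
(32*(19 + 19))*6 = (32*38)*6 = 1216*6 = 7296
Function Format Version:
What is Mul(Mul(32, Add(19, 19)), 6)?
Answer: 7296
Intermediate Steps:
Mul(Mul(32, Add(19, 19)), 6) = Mul(Mul(32, 38), 6) = Mul(1216, 6) = 7296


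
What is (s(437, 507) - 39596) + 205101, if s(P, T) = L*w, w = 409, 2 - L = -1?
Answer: 166732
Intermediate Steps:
L = 3 (L = 2 - 1*(-1) = 2 + 1 = 3)
s(P, T) = 1227 (s(P, T) = 3*409 = 1227)
(s(437, 507) - 39596) + 205101 = (1227 - 39596) + 205101 = -38369 + 205101 = 166732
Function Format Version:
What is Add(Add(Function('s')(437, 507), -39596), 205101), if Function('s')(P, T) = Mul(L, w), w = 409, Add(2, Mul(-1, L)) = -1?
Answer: 166732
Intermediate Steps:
L = 3 (L = Add(2, Mul(-1, -1)) = Add(2, 1) = 3)
Function('s')(P, T) = 1227 (Function('s')(P, T) = Mul(3, 409) = 1227)
Add(Add(Function('s')(437, 507), -39596), 205101) = Add(Add(1227, -39596), 205101) = Add(-38369, 205101) = 166732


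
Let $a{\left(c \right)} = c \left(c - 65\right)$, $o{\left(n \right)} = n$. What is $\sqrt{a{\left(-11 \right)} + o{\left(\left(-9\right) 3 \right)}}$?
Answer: $\sqrt{809} \approx 28.443$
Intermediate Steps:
$a{\left(c \right)} = c \left(-65 + c\right)$
$\sqrt{a{\left(-11 \right)} + o{\left(\left(-9\right) 3 \right)}} = \sqrt{- 11 \left(-65 - 11\right) - 27} = \sqrt{\left(-11\right) \left(-76\right) - 27} = \sqrt{836 - 27} = \sqrt{809}$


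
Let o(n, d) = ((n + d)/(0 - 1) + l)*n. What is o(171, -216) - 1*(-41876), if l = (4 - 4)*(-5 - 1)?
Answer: 49571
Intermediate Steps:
l = 0 (l = 0*(-6) = 0)
o(n, d) = n*(-d - n) (o(n, d) = ((n + d)/(0 - 1) + 0)*n = ((d + n)/(-1) + 0)*n = ((d + n)*(-1) + 0)*n = ((-d - n) + 0)*n = (-d - n)*n = n*(-d - n))
o(171, -216) - 1*(-41876) = -1*171*(-216 + 171) - 1*(-41876) = -1*171*(-45) + 41876 = 7695 + 41876 = 49571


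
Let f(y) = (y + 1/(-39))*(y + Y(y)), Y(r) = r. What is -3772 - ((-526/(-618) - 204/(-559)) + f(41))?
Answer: -1232109829/172731 ≈ -7133.1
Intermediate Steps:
f(y) = 2*y*(-1/39 + y) (f(y) = (y + 1/(-39))*(y + y) = (y - 1/39)*(2*y) = (-1/39 + y)*(2*y) = 2*y*(-1/39 + y))
-3772 - ((-526/(-618) - 204/(-559)) + f(41)) = -3772 - ((-526/(-618) - 204/(-559)) + (2/39)*41*(-1 + 39*41)) = -3772 - ((-526*(-1/618) - 204*(-1/559)) + (2/39)*41*(-1 + 1599)) = -3772 - ((263/309 + 204/559) + (2/39)*41*1598) = -3772 - (210053/172731 + 131036/39) = -3772 - 1*580568497/172731 = -3772 - 580568497/172731 = -1232109829/172731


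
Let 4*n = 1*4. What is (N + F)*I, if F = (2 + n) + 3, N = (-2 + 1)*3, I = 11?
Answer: 33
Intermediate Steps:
n = 1 (n = (1*4)/4 = (¼)*4 = 1)
N = -3 (N = -1*3 = -3)
F = 6 (F = (2 + 1) + 3 = 3 + 3 = 6)
(N + F)*I = (-3 + 6)*11 = 3*11 = 33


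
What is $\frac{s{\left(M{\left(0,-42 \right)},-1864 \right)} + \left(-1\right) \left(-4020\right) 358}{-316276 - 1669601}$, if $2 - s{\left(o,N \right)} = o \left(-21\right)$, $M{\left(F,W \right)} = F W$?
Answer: $- \frac{1439162}{1985877} \approx -0.7247$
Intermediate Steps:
$s{\left(o,N \right)} = 2 + 21 o$ ($s{\left(o,N \right)} = 2 - o \left(-21\right) = 2 - - 21 o = 2 + 21 o$)
$\frac{s{\left(M{\left(0,-42 \right)},-1864 \right)} + \left(-1\right) \left(-4020\right) 358}{-316276 - 1669601} = \frac{\left(2 + 21 \cdot 0 \left(-42\right)\right) + \left(-1\right) \left(-4020\right) 358}{-316276 - 1669601} = \frac{\left(2 + 21 \cdot 0\right) + 4020 \cdot 358}{-1985877} = \left(\left(2 + 0\right) + 1439160\right) \left(- \frac{1}{1985877}\right) = \left(2 + 1439160\right) \left(- \frac{1}{1985877}\right) = 1439162 \left(- \frac{1}{1985877}\right) = - \frac{1439162}{1985877}$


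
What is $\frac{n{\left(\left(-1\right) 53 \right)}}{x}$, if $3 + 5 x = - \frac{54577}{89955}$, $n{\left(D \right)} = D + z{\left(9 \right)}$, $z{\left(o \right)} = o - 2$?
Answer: $\frac{10344825}{162221} \approx 63.77$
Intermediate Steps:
$z{\left(o \right)} = -2 + o$ ($z{\left(o \right)} = o - 2 = -2 + o$)
$n{\left(D \right)} = 7 + D$ ($n{\left(D \right)} = D + \left(-2 + 9\right) = D + 7 = 7 + D$)
$x = - \frac{324442}{449775}$ ($x = - \frac{3}{5} + \frac{\left(-54577\right) \frac{1}{89955}}{5} = - \frac{3}{5} + \frac{1}{5} \left(- \frac{54577}{89955}\right) = - \frac{3}{5} - \frac{54577}{449775} = - \frac{324442}{449775} \approx -0.72134$)
$\frac{n{\left(\left(-1\right) 53 \right)}}{x} = \frac{7 - 53}{- \frac{324442}{449775}} = \left(7 - 53\right) \left(- \frac{449775}{324442}\right) = \left(-46\right) \left(- \frac{449775}{324442}\right) = \frac{10344825}{162221}$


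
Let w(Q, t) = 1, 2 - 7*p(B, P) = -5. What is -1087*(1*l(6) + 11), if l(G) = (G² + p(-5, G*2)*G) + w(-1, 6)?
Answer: -58698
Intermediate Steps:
p(B, P) = 1 (p(B, P) = 2/7 - ⅐*(-5) = 2/7 + 5/7 = 1)
l(G) = 1 + G + G² (l(G) = (G² + 1*G) + 1 = (G² + G) + 1 = (G + G²) + 1 = 1 + G + G²)
-1087*(1*l(6) + 11) = -1087*(1*(1 + 6 + 6²) + 11) = -1087*(1*(1 + 6 + 36) + 11) = -1087*(1*43 + 11) = -1087*(43 + 11) = -1087*54 = -58698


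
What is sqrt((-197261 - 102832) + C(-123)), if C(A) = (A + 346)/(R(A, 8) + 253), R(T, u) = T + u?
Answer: I*sqrt(5714940318)/138 ≈ 547.81*I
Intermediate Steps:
C(A) = (346 + A)/(261 + A) (C(A) = (A + 346)/((A + 8) + 253) = (346 + A)/((8 + A) + 253) = (346 + A)/(261 + A))
sqrt((-197261 - 102832) + C(-123)) = sqrt((-197261 - 102832) + (346 - 123)/(261 - 123)) = sqrt(-300093 + 223/138) = sqrt(-41412611/138) = I*sqrt(5714940318)/138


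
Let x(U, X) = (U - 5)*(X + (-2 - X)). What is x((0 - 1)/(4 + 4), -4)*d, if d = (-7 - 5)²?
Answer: 1476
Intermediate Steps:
x(U, X) = 10 - 2*U (x(U, X) = (-5 + U)*(-2) = 10 - 2*U)
d = 144 (d = (-12)² = 144)
x((0 - 1)/(4 + 4), -4)*d = (10 - 2*(0 - 1)/(4 + 4))*144 = (10 - (-2)/8)*144 = (10 - 2*(-⅛))*144 = (10 + ¼)*144 = (41/4)*144 = 1476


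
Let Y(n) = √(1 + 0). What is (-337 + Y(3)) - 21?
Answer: -357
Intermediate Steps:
Y(n) = 1 (Y(n) = √1 = 1)
(-337 + Y(3)) - 21 = (-337 + 1) - 21 = -336 - 21 = -357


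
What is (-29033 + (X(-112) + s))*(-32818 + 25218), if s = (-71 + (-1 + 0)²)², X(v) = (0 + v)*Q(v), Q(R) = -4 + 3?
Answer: 182559600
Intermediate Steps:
Q(R) = -1
X(v) = -v (X(v) = (0 + v)*(-1) = v*(-1) = -v)
s = 4900 (s = (-71 + (-1)²)² = (-71 + 1)² = (-70)² = 4900)
(-29033 + (X(-112) + s))*(-32818 + 25218) = (-29033 + (-1*(-112) + 4900))*(-32818 + 25218) = (-29033 + (112 + 4900))*(-7600) = (-29033 + 5012)*(-7600) = -24021*(-7600) = 182559600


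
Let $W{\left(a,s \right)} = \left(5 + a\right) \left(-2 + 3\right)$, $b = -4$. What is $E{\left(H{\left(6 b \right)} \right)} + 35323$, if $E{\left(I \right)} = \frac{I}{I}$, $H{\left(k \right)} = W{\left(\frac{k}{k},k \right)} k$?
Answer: $35324$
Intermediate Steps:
$W{\left(a,s \right)} = 5 + a$ ($W{\left(a,s \right)} = \left(5 + a\right) 1 = 5 + a$)
$H{\left(k \right)} = 6 k$ ($H{\left(k \right)} = \left(5 + \frac{k}{k}\right) k = \left(5 + 1\right) k = 6 k$)
$E{\left(I \right)} = 1$
$E{\left(H{\left(6 b \right)} \right)} + 35323 = 1 + 35323 = 35324$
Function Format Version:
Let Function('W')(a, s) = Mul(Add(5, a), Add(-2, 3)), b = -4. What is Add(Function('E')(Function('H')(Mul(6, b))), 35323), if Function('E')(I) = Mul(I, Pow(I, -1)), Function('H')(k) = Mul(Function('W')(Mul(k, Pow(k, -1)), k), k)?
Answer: 35324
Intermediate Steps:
Function('W')(a, s) = Add(5, a) (Function('W')(a, s) = Mul(Add(5, a), 1) = Add(5, a))
Function('H')(k) = Mul(6, k) (Function('H')(k) = Mul(Add(5, Mul(k, Pow(k, -1))), k) = Mul(Add(5, 1), k) = Mul(6, k))
Function('E')(I) = 1
Add(Function('E')(Function('H')(Mul(6, b))), 35323) = Add(1, 35323) = 35324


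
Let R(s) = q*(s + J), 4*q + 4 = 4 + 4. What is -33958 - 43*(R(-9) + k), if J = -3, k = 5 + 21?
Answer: -34560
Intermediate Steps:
k = 26
q = 1 (q = -1 + (4 + 4)/4 = -1 + (1/4)*8 = -1 + 2 = 1)
R(s) = -3 + s (R(s) = 1*(s - 3) = 1*(-3 + s) = -3 + s)
-33958 - 43*(R(-9) + k) = -33958 - 43*((-3 - 9) + 26) = -33958 - 43*(-12 + 26) = -33958 - 43*14 = -33958 - 602 = -34560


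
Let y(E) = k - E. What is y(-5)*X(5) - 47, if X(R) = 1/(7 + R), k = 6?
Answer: -553/12 ≈ -46.083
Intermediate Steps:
y(E) = 6 - E
y(-5)*X(5) - 47 = (6 - 1*(-5))/(7 + 5) - 47 = (6 + 5)/12 - 47 = 11*(1/12) - 47 = 11/12 - 47 = -553/12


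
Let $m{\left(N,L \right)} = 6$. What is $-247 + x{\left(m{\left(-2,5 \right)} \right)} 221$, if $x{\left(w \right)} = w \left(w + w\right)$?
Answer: $15665$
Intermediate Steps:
$x{\left(w \right)} = 2 w^{2}$ ($x{\left(w \right)} = w 2 w = 2 w^{2}$)
$-247 + x{\left(m{\left(-2,5 \right)} \right)} 221 = -247 + 2 \cdot 6^{2} \cdot 221 = -247 + 2 \cdot 36 \cdot 221 = -247 + 72 \cdot 221 = -247 + 15912 = 15665$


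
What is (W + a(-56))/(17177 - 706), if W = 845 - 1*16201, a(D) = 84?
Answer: -15272/16471 ≈ -0.92721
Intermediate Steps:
W = -15356 (W = 845 - 16201 = -15356)
(W + a(-56))/(17177 - 706) = (-15356 + 84)/(17177 - 706) = -15272/16471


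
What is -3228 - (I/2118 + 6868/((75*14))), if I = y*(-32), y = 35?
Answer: -599343302/185325 ≈ -3234.0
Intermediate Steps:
I = -1120 (I = 35*(-32) = -1120)
-3228 - (I/2118 + 6868/((75*14))) = -3228 - (-1120/2118 + 6868/((75*14))) = -3228 - (-1120*1/2118 + 6868/1050) = -3228 - (-560/1059 + 6868*(1/1050)) = -3228 - (-560/1059 + 3434/525) = -3228 - 1*1114202/185325 = -3228 - 1114202/185325 = -599343302/185325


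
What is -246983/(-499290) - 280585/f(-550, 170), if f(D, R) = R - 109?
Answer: -12734383517/2768790 ≈ -4599.3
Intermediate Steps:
f(D, R) = -109 + R
-246983/(-499290) - 280585/f(-550, 170) = -246983/(-499290) - 280585/(-109 + 170) = -246983*(-1/499290) - 280585/61 = 22453/45390 - 280585*1/61 = 22453/45390 - 280585/61 = -12734383517/2768790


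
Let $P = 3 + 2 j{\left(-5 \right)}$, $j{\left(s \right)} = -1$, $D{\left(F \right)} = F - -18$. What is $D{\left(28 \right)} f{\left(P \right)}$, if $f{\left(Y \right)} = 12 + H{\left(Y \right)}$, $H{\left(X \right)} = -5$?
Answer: $322$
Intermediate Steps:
$D{\left(F \right)} = 18 + F$ ($D{\left(F \right)} = F + 18 = 18 + F$)
$P = 1$ ($P = 3 + 2 \left(-1\right) = 3 - 2 = 1$)
$f{\left(Y \right)} = 7$ ($f{\left(Y \right)} = 12 - 5 = 7$)
$D{\left(28 \right)} f{\left(P \right)} = \left(18 + 28\right) 7 = 46 \cdot 7 = 322$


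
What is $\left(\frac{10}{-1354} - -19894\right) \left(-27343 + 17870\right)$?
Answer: $- \frac{127584571209}{677} \approx -1.8846 \cdot 10^{8}$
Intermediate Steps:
$\left(\frac{10}{-1354} - -19894\right) \left(-27343 + 17870\right) = \left(10 \left(- \frac{1}{1354}\right) + 19894\right) \left(-9473\right) = \left(- \frac{5}{677} + 19894\right) \left(-9473\right) = \frac{13468233}{677} \left(-9473\right) = - \frac{127584571209}{677}$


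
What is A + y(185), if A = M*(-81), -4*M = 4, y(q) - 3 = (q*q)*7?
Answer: 239659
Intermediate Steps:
y(q) = 3 + 7*q² (y(q) = 3 + (q*q)*7 = 3 + q²*7 = 3 + 7*q²)
M = -1 (M = -¼*4 = -1)
A = 81 (A = -1*(-81) = 81)
A + y(185) = 81 + (3 + 7*185²) = 81 + (3 + 7*34225) = 81 + (3 + 239575) = 81 + 239578 = 239659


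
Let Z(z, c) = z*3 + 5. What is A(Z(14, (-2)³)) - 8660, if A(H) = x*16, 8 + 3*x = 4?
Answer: -26044/3 ≈ -8681.3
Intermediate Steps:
x = -4/3 (x = -8/3 + (⅓)*4 = -8/3 + 4/3 = -4/3 ≈ -1.3333)
Z(z, c) = 5 + 3*z (Z(z, c) = 3*z + 5 = 5 + 3*z)
A(H) = -64/3 (A(H) = -4/3*16 = -64/3)
A(Z(14, (-2)³)) - 8660 = -64/3 - 8660 = -26044/3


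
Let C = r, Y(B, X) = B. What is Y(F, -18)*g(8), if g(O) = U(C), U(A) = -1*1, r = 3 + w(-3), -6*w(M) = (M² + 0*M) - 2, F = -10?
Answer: 10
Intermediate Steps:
w(M) = ⅓ - M²/6 (w(M) = -((M² + 0*M) - 2)/6 = -((M² + 0) - 2)/6 = -(M² - 2)/6 = -(-2 + M²)/6 = ⅓ - M²/6)
r = 11/6 (r = 3 + (⅓ - ⅙*(-3)²) = 3 + (⅓ - ⅙*9) = 3 + (⅓ - 3/2) = 3 - 7/6 = 11/6 ≈ 1.8333)
C = 11/6 ≈ 1.8333
U(A) = -1
g(O) = -1
Y(F, -18)*g(8) = -10*(-1) = 10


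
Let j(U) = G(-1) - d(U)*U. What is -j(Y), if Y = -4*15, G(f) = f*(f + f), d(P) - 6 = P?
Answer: 3238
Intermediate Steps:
d(P) = 6 + P
G(f) = 2*f**2 (G(f) = f*(2*f) = 2*f**2)
Y = -60
j(U) = 2 - U*(6 + U) (j(U) = 2*(-1)**2 - (6 + U)*U = 2*1 - U*(6 + U) = 2 - U*(6 + U))
-j(Y) = -(2 - 1*(-60)*(6 - 60)) = -(2 - 1*(-60)*(-54)) = -(2 - 3240) = -1*(-3238) = 3238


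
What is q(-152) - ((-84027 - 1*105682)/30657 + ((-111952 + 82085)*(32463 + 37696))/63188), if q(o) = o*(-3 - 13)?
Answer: 68963016031625/1937154516 ≈ 35600.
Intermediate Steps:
q(o) = -16*o (q(o) = o*(-16) = -16*o)
q(-152) - ((-84027 - 1*105682)/30657 + ((-111952 + 82085)*(32463 + 37696))/63188) = -16*(-152) - ((-84027 - 1*105682)/30657 + ((-111952 + 82085)*(32463 + 37696))/63188) = 2432 - ((-84027 - 105682)*(1/30657) - 29867*70159*(1/63188)) = 2432 - (-189709*1/30657 - 2095438853*1/63188) = 2432 - (-189709/30657 - 2095438853/63188) = 2432 - 1*(-64251856248713/1937154516) = 2432 + 64251856248713/1937154516 = 68963016031625/1937154516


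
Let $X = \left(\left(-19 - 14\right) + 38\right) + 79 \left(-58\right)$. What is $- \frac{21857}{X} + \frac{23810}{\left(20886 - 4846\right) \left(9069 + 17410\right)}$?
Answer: $\frac{928328308649}{194395790332} \approx 4.7755$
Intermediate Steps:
$X = -4577$ ($X = \left(-33 + 38\right) - 4582 = 5 - 4582 = -4577$)
$- \frac{21857}{X} + \frac{23810}{\left(20886 - 4846\right) \left(9069 + 17410\right)} = - \frac{21857}{-4577} + \frac{23810}{\left(20886 - 4846\right) \left(9069 + 17410\right)} = \left(-21857\right) \left(- \frac{1}{4577}\right) + \frac{23810}{16040 \cdot 26479} = \frac{21857}{4577} + \frac{23810}{424723160} = \frac{21857}{4577} + 23810 \cdot \frac{1}{424723160} = \frac{21857}{4577} + \frac{2381}{42472316} = \frac{928328308649}{194395790332}$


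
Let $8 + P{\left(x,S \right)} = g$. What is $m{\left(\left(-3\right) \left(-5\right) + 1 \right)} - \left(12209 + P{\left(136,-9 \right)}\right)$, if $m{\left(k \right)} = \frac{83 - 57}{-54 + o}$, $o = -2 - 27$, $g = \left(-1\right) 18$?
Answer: $- \frac{1011215}{83} \approx -12183.0$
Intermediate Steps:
$g = -18$
$o = -29$ ($o = -2 - 27 = -29$)
$P{\left(x,S \right)} = -26$ ($P{\left(x,S \right)} = -8 - 18 = -26$)
$m{\left(k \right)} = - \frac{26}{83}$ ($m{\left(k \right)} = \frac{83 - 57}{-54 - 29} = \frac{26}{-83} = 26 \left(- \frac{1}{83}\right) = - \frac{26}{83}$)
$m{\left(\left(-3\right) \left(-5\right) + 1 \right)} - \left(12209 + P{\left(136,-9 \right)}\right) = - \frac{26}{83} - \left(12209 - 26\right) = - \frac{26}{83} - 12183 = - \frac{1011215}{83}$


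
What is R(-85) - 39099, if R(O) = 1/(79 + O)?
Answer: -234595/6 ≈ -39099.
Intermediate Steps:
R(-85) - 39099 = 1/(79 - 85) - 39099 = 1/(-6) - 39099 = -⅙ - 39099 = -234595/6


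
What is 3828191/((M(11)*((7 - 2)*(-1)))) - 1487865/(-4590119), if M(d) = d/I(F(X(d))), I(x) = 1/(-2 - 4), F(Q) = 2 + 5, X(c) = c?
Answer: 17572343240179/1514739270 ≈ 11601.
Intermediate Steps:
F(Q) = 7
I(x) = -⅙ (I(x) = 1/(-6) = -⅙)
M(d) = -6*d (M(d) = d/(-⅙) = d*(-6) = -6*d)
3828191/((M(11)*((7 - 2)*(-1)))) - 1487865/(-4590119) = 3828191/(((-6*11)*((7 - 2)*(-1)))) - 1487865/(-4590119) = 3828191/((-330*(-1))) - 1487865*(-1/4590119) = 3828191/((-66*(-5))) + 1487865/4590119 = 3828191/330 + 1487865/4590119 = 17572343240179/1514739270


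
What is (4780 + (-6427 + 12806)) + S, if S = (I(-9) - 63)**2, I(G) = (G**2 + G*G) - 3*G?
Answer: 27035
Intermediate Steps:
I(G) = -3*G + 2*G**2 (I(G) = (G**2 + G**2) - 3*G = 2*G**2 - 3*G = -3*G + 2*G**2)
S = 15876 (S = (-9*(-3 + 2*(-9)) - 63)**2 = (-9*(-3 - 18) - 63)**2 = (-9*(-21) - 63)**2 = (189 - 63)**2 = 126**2 = 15876)
(4780 + (-6427 + 12806)) + S = (4780 + (-6427 + 12806)) + 15876 = (4780 + 6379) + 15876 = 11159 + 15876 = 27035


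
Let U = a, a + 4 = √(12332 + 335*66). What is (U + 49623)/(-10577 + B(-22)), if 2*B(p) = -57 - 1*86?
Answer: -99238/21297 - 2*√34442/21297 ≈ -4.6771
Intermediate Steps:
B(p) = -143/2 (B(p) = (-57 - 1*86)/2 = (-57 - 86)/2 = (½)*(-143) = -143/2)
a = -4 + √34442 (a = -4 + √(12332 + 335*66) = -4 + √(12332 + 22110) = -4 + √34442 ≈ 181.59)
U = -4 + √34442 ≈ 181.59
(U + 49623)/(-10577 + B(-22)) = ((-4 + √34442) + 49623)/(-10577 - 143/2) = (49619 + √34442)/(-21297/2) = (49619 + √34442)*(-2/21297) = -99238/21297 - 2*√34442/21297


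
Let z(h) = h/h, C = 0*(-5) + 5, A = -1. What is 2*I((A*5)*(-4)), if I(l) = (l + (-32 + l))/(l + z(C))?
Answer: 16/21 ≈ 0.76190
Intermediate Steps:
C = 5 (C = 0 + 5 = 5)
z(h) = 1
I(l) = (-32 + 2*l)/(1 + l) (I(l) = (l + (-32 + l))/(l + 1) = (-32 + 2*l)/(1 + l))
2*I((A*5)*(-4)) = 2*(2*(-16 - 1*5*(-4))/(1 - 1*5*(-4))) = 2*(2*(-16 - 5*(-4))/(1 - 5*(-4))) = 2*(2*(-16 + 20)/(1 + 20)) = 2*(2*4/21) = 2*(2*(1/21)*4) = 2*(8/21) = 16/21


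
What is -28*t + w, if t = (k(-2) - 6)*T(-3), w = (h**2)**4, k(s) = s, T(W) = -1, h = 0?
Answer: -224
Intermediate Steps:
w = 0 (w = (0**2)**4 = 0**4 = 0)
t = 8 (t = (-2 - 6)*(-1) = -8*(-1) = 8)
-28*t + w = -28*8 + 0 = -224 + 0 = -224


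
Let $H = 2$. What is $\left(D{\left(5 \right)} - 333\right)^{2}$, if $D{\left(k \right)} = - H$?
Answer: $112225$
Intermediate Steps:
$D{\left(k \right)} = -2$ ($D{\left(k \right)} = \left(-1\right) 2 = -2$)
$\left(D{\left(5 \right)} - 333\right)^{2} = \left(-2 - 333\right)^{2} = \left(-335\right)^{2} = 112225$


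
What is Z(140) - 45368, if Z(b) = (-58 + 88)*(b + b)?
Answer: -36968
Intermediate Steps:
Z(b) = 60*b (Z(b) = 30*(2*b) = 60*b)
Z(140) - 45368 = 60*140 - 45368 = 8400 - 45368 = -36968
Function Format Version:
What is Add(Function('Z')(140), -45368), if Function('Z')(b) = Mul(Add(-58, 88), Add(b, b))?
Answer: -36968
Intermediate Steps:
Function('Z')(b) = Mul(60, b) (Function('Z')(b) = Mul(30, Mul(2, b)) = Mul(60, b))
Add(Function('Z')(140), -45368) = Add(Mul(60, 140), -45368) = Add(8400, -45368) = -36968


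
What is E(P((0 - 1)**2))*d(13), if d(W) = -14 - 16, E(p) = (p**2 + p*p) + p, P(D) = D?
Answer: -90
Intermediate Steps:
E(p) = p + 2*p**2 (E(p) = (p**2 + p**2) + p = 2*p**2 + p = p + 2*p**2)
d(W) = -30
E(P((0 - 1)**2))*d(13) = ((0 - 1)**2*(1 + 2*(0 - 1)**2))*(-30) = ((-1)**2*(1 + 2*(-1)**2))*(-30) = (1*(1 + 2*1))*(-30) = (1*(1 + 2))*(-30) = (1*3)*(-30) = 3*(-30) = -90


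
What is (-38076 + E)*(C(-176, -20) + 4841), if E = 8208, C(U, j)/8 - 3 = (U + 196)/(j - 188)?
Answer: -1888702980/13 ≈ -1.4528e+8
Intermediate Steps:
C(U, j) = 24 + 8*(196 + U)/(-188 + j) (C(U, j) = 24 + 8*((U + 196)/(j - 188)) = 24 + 8*((196 + U)/(-188 + j)) = 24 + 8*(196 + U)/(-188 + j))
(-38076 + E)*(C(-176, -20) + 4841) = (-38076 + 8208)*(8*(-368 - 176 + 3*(-20))/(-188 - 20) + 4841) = -29868*(8*(-368 - 176 - 60)/(-208) + 4841) = -29868*(8*(-1/208)*(-604) + 4841) = -29868*(302/13 + 4841) = -29868*63235/13 = -1888702980/13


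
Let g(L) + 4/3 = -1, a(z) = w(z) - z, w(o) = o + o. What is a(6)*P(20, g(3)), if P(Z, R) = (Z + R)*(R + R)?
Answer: -1484/3 ≈ -494.67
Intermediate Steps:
w(o) = 2*o
a(z) = z (a(z) = 2*z - z = z)
g(L) = -7/3 (g(L) = -4/3 - 1 = -7/3)
P(Z, R) = 2*R*(R + Z) (P(Z, R) = (R + Z)*(2*R) = 2*R*(R + Z))
a(6)*P(20, g(3)) = 6*(2*(-7/3)*(-7/3 + 20)) = 6*(2*(-7/3)*(53/3)) = 6*(-742/9) = -1484/3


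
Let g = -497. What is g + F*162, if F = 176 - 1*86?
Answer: 14083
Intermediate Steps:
F = 90 (F = 176 - 86 = 90)
g + F*162 = -497 + 90*162 = -497 + 14580 = 14083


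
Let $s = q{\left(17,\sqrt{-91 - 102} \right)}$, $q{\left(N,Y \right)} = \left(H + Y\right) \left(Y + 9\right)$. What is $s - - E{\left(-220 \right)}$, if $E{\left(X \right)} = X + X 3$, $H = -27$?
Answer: $-1316 - 18 i \sqrt{193} \approx -1316.0 - 250.06 i$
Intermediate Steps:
$E{\left(X \right)} = 4 X$ ($E{\left(X \right)} = X + 3 X = 4 X$)
$q{\left(N,Y \right)} = \left(-27 + Y\right) \left(9 + Y\right)$ ($q{\left(N,Y \right)} = \left(-27 + Y\right) \left(Y + 9\right) = \left(-27 + Y\right) \left(9 + Y\right)$)
$s = -436 - 18 i \sqrt{193}$ ($s = -243 + \left(\sqrt{-91 - 102}\right)^{2} - 18 \sqrt{-91 - 102} = -243 + \left(\sqrt{-193}\right)^{2} - 18 \sqrt{-193} = -243 + \left(i \sqrt{193}\right)^{2} - 18 i \sqrt{193} = -243 - 193 - 18 i \sqrt{193} = -436 - 18 i \sqrt{193} \approx -436.0 - 250.06 i$)
$s - - E{\left(-220 \right)} = \left(-436 - 18 i \sqrt{193}\right) - - 4 \left(-220\right) = \left(-436 - 18 i \sqrt{193}\right) - \left(-1\right) \left(-880\right) = \left(-436 - 18 i \sqrt{193}\right) - 880 = -1316 - 18 i \sqrt{193}$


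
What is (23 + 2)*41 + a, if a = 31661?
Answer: 32686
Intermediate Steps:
(23 + 2)*41 + a = (23 + 2)*41 + 31661 = 25*41 + 31661 = 1025 + 31661 = 32686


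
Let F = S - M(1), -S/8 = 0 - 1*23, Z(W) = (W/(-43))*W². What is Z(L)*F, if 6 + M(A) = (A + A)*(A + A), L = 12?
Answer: -321408/43 ≈ -7474.6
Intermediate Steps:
M(A) = -6 + 4*A² (M(A) = -6 + (A + A)*(A + A) = -6 + (2*A)*(2*A) = -6 + 4*A²)
Z(W) = -W³/43 (Z(W) = (W*(-1/43))*W² = (-W/43)*W² = -W³/43)
S = 184 (S = -8*(0 - 1*23) = -8*(0 - 23) = -8*(-23) = 184)
F = 186 (F = 184 - (-6 + 4*1²) = 184 - (-6 + 4*1) = 184 - (-6 + 4) = 184 - 1*(-2) = 184 + 2 = 186)
Z(L)*F = -1/43*12³*186 = -1/43*1728*186 = -1728/43*186 = -321408/43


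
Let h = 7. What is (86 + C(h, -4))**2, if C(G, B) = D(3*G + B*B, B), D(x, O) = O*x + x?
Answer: 625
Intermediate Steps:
D(x, O) = x + O*x
C(G, B) = (1 + B)*(B**2 + 3*G) (C(G, B) = (3*G + B*B)*(1 + B) = (3*G + B**2)*(1 + B) = (B**2 + 3*G)*(1 + B) = (1 + B)*(B**2 + 3*G))
(86 + C(h, -4))**2 = (86 + (1 - 4)*((-4)**2 + 3*7))**2 = (86 - 3*(16 + 21))**2 = (86 - 3*37)**2 = (86 - 111)**2 = (-25)**2 = 625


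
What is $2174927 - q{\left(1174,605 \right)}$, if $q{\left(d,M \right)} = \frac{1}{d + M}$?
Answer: $\frac{3869195132}{1779} \approx 2.1749 \cdot 10^{6}$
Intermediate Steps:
$q{\left(d,M \right)} = \frac{1}{M + d}$
$2174927 - q{\left(1174,605 \right)} = 2174927 - \frac{1}{605 + 1174} = 2174927 - \frac{1}{1779} = \frac{3869195132}{1779}$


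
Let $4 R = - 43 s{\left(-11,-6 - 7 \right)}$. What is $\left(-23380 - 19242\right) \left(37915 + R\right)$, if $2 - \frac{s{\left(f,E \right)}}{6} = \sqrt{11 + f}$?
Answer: $-1610514892$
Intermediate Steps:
$s{\left(f,E \right)} = 12 - 6 \sqrt{11 + f}$
$R = -129$ ($R = \frac{\left(-43\right) \left(12 - 6 \sqrt{11 - 11}\right)}{4} = \frac{\left(-43\right) \left(12 - 6 \sqrt{0}\right)}{4} = \frac{\left(-43\right) \left(12 - 0\right)}{4} = \frac{\left(-43\right) \left(12 + 0\right)}{4} = \frac{\left(-43\right) 12}{4} = \frac{1}{4} \left(-516\right) = -129$)
$\left(-23380 - 19242\right) \left(37915 + R\right) = \left(-23380 - 19242\right) \left(37915 - 129\right) = \left(-42622\right) 37786 = -1610514892$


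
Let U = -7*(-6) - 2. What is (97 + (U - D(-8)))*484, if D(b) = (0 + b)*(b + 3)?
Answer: 46948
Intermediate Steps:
D(b) = b*(3 + b)
U = 40 (U = 42 - 2 = 40)
(97 + (U - D(-8)))*484 = (97 + (40 - (-8)*(3 - 8)))*484 = (97 + (40 - (-8)*(-5)))*484 = (97 + (40 - 1*40))*484 = (97 + (40 - 40))*484 = (97 + 0)*484 = 97*484 = 46948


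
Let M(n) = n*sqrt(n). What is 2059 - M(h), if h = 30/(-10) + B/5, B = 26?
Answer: 2059 - 11*sqrt(55)/25 ≈ 2055.7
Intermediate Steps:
h = 11/5 (h = 30/(-10) + 26/5 = 30*(-1/10) + 26*(1/5) = -3 + 26/5 = 11/5 ≈ 2.2000)
M(n) = n**(3/2)
2059 - M(h) = 2059 - (11/5)**(3/2) = 2059 - 11*sqrt(55)/25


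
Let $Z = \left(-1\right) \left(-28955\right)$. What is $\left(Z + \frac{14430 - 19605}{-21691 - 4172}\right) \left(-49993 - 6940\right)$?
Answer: $- \frac{14211773733740}{8621} \approx -1.6485 \cdot 10^{9}$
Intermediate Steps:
$Z = 28955$
$\left(Z + \frac{14430 - 19605}{-21691 - 4172}\right) \left(-49993 - 6940\right) = \left(28955 + \frac{14430 - 19605}{-21691 - 4172}\right) \left(-49993 - 6940\right) = \left(28955 - \frac{5175}{-25863}\right) \left(-56933\right) = \left(28955 - - \frac{1725}{8621}\right) \left(-56933\right) = \left(28955 + \frac{1725}{8621}\right) \left(-56933\right) = \frac{249622780}{8621} \left(-56933\right) = - \frac{14211773733740}{8621}$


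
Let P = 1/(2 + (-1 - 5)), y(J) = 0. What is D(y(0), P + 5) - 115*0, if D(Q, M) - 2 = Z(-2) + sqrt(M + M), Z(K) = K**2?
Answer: 6 + sqrt(38)/2 ≈ 9.0822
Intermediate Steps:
P = -1/4 (P = 1/(2 - 6) = 1/(-4) = -1/4 ≈ -0.25000)
D(Q, M) = 6 + sqrt(2)*sqrt(M) (D(Q, M) = 2 + ((-2)**2 + sqrt(M + M)) = 2 + (4 + sqrt(2*M)) = 2 + (4 + sqrt(2)*sqrt(M)) = 6 + sqrt(2)*sqrt(M))
D(y(0), P + 5) - 115*0 = (6 + sqrt(2)*sqrt(-1/4 + 5)) - 115*0 = (6 + sqrt(2)*sqrt(19/4)) + 0 = (6 + sqrt(2)*(sqrt(19)/2)) + 0 = (6 + sqrt(38)/2) + 0 = 6 + sqrt(38)/2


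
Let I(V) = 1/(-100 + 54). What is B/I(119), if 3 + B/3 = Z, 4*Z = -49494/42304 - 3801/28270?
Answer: 274468231809/597967040 ≈ 459.00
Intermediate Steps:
I(V) = -1/46 (I(V) = 1/(-46) = -1/46)
Z = -389998221/1195934080 (Z = (-49494/42304 - 3801/28270)/4 = (-49494*1/42304 - 3801*1/28270)/4 = (-24747/21152 - 3801/28270)/4 = (¼)*(-389998221/298983520) = -389998221/1195934080 ≈ -0.32610)
B = -11933401383/1195934080 (B = -9 + 3*(-389998221/1195934080) = -9 - 1169994663/1195934080 = -11933401383/1195934080 ≈ -9.9783)
B/I(119) = -11933401383/(1195934080*(-1/46)) = -11933401383/1195934080*(-46) = 274468231809/597967040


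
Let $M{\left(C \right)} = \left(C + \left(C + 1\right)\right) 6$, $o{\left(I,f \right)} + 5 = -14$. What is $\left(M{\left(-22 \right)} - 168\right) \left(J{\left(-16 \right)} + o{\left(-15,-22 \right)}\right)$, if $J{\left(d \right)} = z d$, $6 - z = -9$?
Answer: $110334$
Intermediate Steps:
$o{\left(I,f \right)} = -19$ ($o{\left(I,f \right)} = -5 - 14 = -19$)
$M{\left(C \right)} = 6 + 12 C$ ($M{\left(C \right)} = \left(C + \left(1 + C\right)\right) 6 = \left(1 + 2 C\right) 6 = 6 + 12 C$)
$z = 15$ ($z = 6 - -9 = 6 + 9 = 15$)
$J{\left(d \right)} = 15 d$
$\left(M{\left(-22 \right)} - 168\right) \left(J{\left(-16 \right)} + o{\left(-15,-22 \right)}\right) = \left(\left(6 + 12 \left(-22\right)\right) - 168\right) \left(15 \left(-16\right) - 19\right) = \left(\left(6 - 264\right) - 168\right) \left(-240 - 19\right) = \left(-258 - 168\right) \left(-259\right) = \left(-426\right) \left(-259\right) = 110334$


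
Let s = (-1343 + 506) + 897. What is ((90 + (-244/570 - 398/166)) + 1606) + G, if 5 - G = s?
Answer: 38751014/23655 ≈ 1638.2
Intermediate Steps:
s = 60 (s = -837 + 897 = 60)
G = -55 (G = 5 - 1*60 = 5 - 60 = -55)
((90 + (-244/570 - 398/166)) + 1606) + G = ((90 + (-244/570 - 398/166)) + 1606) - 55 = ((90 + (-244*1/570 - 398*1/166)) + 1606) - 55 = ((90 + (-122/285 - 199/83)) + 1606) - 55 = ((90 - 66841/23655) + 1606) - 55 = (2062109/23655 + 1606) - 55 = 40052039/23655 - 55 = 38751014/23655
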